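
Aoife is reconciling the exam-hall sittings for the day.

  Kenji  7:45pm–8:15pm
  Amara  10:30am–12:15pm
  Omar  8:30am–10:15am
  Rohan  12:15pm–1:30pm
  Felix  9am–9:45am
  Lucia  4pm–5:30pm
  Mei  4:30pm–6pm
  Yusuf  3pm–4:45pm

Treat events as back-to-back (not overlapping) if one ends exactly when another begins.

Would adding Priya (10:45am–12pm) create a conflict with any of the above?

Yes — it overlaps Amara

Omar: ends 10:15am at or before Priya starts 10:45am → clear.
Felix: ends 9:45am at or before Priya starts 10:45am → clear.
Amara: starts 10:30am before Priya ends 12pm, and ends 12:15pm after Priya starts 10:45am → overlap.
Rohan: starts 12:15pm at or after Priya ends 12pm → clear.
Yusuf: starts 3pm at or after Priya ends 12pm → clear.
Lucia: starts 4pm at or after Priya ends 12pm → clear.
Mei: starts 4:30pm at or after Priya ends 12pm → clear.
Kenji: starts 7:45pm at or after Priya ends 12pm → clear.
Priya overlaps Amara.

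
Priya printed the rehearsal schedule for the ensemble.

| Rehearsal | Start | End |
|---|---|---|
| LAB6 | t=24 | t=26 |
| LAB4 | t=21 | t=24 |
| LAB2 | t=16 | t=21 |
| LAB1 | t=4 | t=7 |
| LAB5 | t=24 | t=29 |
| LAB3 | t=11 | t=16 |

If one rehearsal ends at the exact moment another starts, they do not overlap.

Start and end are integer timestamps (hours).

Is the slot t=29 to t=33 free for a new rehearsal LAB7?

Yes — the slot is free

LAB1: ends t=7 at or before LAB7 starts t=29 → clear.
LAB3: ends t=16 at or before LAB7 starts t=29 → clear.
LAB2: ends t=21 at or before LAB7 starts t=29 → clear.
LAB4: ends t=24 at or before LAB7 starts t=29 → clear.
LAB5: ends t=29 at or before LAB7 starts t=29 → clear.
LAB6: ends t=26 at or before LAB7 starts t=29 → clear.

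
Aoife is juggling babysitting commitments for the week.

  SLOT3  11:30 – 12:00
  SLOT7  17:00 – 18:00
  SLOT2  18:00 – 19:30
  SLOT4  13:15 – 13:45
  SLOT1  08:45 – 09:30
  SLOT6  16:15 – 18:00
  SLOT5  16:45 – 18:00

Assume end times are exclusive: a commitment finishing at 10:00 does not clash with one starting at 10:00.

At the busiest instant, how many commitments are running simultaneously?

3

Sort all start/end points and keep a running count:
08:45 start SLOT1 → 1
09:30 end SLOT1 → 0
11:30 start SLOT3 → 1
12:00 end SLOT3 → 0
13:15 start SLOT4 → 1
13:45 end SLOT4 → 0
16:15 start SLOT6 → 1
16:45 start SLOT5 → 2
17:00 start SLOT7 → 3
18:00 end SLOT5 → 2
18:00 end SLOT6 → 1
18:00 end SLOT7 → 0
18:00 start SLOT2 → 1
19:30 end SLOT2 → 0
Peak is 3, at 17:00 (SLOT5, SLOT6, SLOT7).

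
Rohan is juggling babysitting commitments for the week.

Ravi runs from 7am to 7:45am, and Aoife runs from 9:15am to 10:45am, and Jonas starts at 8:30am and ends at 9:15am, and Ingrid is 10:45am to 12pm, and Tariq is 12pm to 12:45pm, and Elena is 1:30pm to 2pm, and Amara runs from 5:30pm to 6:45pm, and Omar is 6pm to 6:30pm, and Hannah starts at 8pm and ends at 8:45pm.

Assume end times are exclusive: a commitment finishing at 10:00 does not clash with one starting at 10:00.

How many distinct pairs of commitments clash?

Sorted by start: Ravi, Jonas, Aoife, Ingrid, Tariq, Elena, Amara, Omar, Hannah.
Jonas starts after Ravi ends — done with Ravi.
Aoife starts exactly when Jonas ends (back-to-back, no overlap) — done with Jonas.
Ingrid starts exactly when Aoife ends (back-to-back, no overlap) — done with Aoife.
Tariq starts exactly when Ingrid ends (back-to-back, no overlap) — done with Ingrid.
Elena starts after Tariq ends — done with Tariq.
Amara starts after Elena ends — done with Elena.
Omar starts before Amara ends → Amara and Omar overlap.
Hannah starts after Amara ends.
Hannah starts after Omar ends.
Overlapping pairs: Amara & Omar — 1 in total.

1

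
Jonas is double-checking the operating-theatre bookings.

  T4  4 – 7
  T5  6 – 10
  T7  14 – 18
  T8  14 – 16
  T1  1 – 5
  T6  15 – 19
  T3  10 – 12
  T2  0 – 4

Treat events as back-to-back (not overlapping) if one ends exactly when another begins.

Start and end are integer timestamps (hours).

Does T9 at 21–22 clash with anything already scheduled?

T2: ends 4 at or before T9 starts 21 → clear.
T1: ends 5 at or before T9 starts 21 → clear.
T4: ends 7 at or before T9 starts 21 → clear.
T5: ends 10 at or before T9 starts 21 → clear.
T3: ends 12 at or before T9 starts 21 → clear.
T7: ends 18 at or before T9 starts 21 → clear.
T8: ends 16 at or before T9 starts 21 → clear.
T6: ends 19 at or before T9 starts 21 → clear.

No — it doesn't clash with anything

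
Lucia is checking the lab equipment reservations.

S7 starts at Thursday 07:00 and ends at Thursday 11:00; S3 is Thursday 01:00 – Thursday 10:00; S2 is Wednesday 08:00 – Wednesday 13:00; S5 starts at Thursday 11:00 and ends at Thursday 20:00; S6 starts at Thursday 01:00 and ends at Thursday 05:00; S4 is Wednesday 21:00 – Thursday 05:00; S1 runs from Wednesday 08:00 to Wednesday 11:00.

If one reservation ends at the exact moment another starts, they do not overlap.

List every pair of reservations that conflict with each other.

Sorted by start: S1, S2, S4, S3, S6, S7, S5.
S2 starts before S1 ends → S1 and S2 overlap.
S4 starts after S1 ends — done with S1.
S4 starts after S2 ends — done with S2.
S3 starts before S4 ends → S4 and S3 overlap.
S6 starts before S4 ends → S4 and S6 overlap.
S7 starts after S4 ends — done with S4.
S6 starts before S3 ends → S3 and S6 overlap.
S7 starts before S3 ends → S3 and S7 overlap.
S5 starts after S3 ends.
S7 starts after S6 ends — done with S6.
S5 starts exactly when S7 ends (back-to-back, no overlap).

S1 & S2, S3 & S4, S3 & S6, S3 & S7, S4 & S6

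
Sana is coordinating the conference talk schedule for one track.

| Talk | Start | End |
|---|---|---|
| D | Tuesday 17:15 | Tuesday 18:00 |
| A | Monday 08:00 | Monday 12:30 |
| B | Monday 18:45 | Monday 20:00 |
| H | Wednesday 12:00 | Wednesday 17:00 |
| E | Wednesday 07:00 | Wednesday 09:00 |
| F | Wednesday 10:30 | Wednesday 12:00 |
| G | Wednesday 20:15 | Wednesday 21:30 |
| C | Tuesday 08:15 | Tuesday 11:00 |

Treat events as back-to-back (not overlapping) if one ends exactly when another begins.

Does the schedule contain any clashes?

No

Check each pair: they overlap iff neither finishes before the other starts.
Sorted by start: A, B, C, D, E, F, H, G.
B starts after A ends, so A has no further overlaps.
C starts after B ends, so B has no further overlaps.
D starts after C ends, so C has no further overlaps.
E starts after D ends, so D has no further overlaps.
F starts after E ends, so E has no further overlaps.
H starts exactly when F ends (back-to-back, no overlap), so F has no further overlaps.
G starts after H ends.
Every pair is clear; the schedule has no overlaps.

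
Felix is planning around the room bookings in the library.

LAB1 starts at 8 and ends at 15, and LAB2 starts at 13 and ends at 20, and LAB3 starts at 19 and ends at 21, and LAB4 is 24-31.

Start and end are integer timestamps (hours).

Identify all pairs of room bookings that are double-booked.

Sorted by start: LAB1, LAB2, LAB3, LAB4.
LAB2 starts before LAB1 ends → LAB1 and LAB2 overlap.
LAB3 starts after LAB1 ends — done with LAB1.
LAB3 starts before LAB2 ends → LAB2 and LAB3 overlap.
LAB4 starts after LAB2 ends.
LAB4 starts after LAB3 ends.

LAB1 & LAB2, LAB2 & LAB3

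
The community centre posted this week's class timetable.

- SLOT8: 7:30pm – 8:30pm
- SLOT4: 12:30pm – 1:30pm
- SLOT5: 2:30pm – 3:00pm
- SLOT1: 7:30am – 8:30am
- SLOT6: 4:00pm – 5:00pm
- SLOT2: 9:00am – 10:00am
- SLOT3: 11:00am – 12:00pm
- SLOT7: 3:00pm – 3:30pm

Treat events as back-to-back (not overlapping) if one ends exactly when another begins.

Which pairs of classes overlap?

none

Check each pair: they overlap iff neither finishes before the other starts.
Sorted by start: SLOT1, SLOT2, SLOT3, SLOT4, SLOT5, SLOT7, SLOT6, SLOT8.
SLOT2 starts after SLOT1 ends — done with SLOT1.
SLOT3 starts after SLOT2 ends — done with SLOT2.
SLOT4 starts after SLOT3 ends — done with SLOT3.
SLOT5 starts after SLOT4 ends — done with SLOT4.
SLOT7 starts exactly when SLOT5 ends (back-to-back, no overlap) — done with SLOT5.
SLOT6 starts after SLOT7 ends — done with SLOT7.
SLOT8 starts after SLOT6 ends.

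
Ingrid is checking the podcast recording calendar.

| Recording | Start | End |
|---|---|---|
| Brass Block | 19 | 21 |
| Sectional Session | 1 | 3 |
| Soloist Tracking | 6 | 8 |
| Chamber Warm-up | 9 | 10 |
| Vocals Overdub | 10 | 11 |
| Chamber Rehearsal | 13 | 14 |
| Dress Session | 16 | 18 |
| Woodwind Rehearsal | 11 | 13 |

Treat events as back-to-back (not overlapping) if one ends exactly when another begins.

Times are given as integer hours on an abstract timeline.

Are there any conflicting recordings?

No

Sorted by start: Sectional Session, Soloist Tracking, Chamber Warm-up, Vocals Overdub, Woodwind Rehearsal, Chamber Rehearsal, Dress Session, Brass Block.
Soloist Tracking starts after Sectional Session ends — done with Sectional Session.
Chamber Warm-up starts after Soloist Tracking ends — done with Soloist Tracking.
Vocals Overdub starts exactly when Chamber Warm-up ends (back-to-back, no overlap) — done with Chamber Warm-up.
Woodwind Rehearsal starts exactly when Vocals Overdub ends (back-to-back, no overlap) — done with Vocals Overdub.
Chamber Rehearsal starts exactly when Woodwind Rehearsal ends (back-to-back, no overlap) — done with Woodwind Rehearsal.
Dress Session starts after Chamber Rehearsal ends — done with Chamber Rehearsal.
Brass Block starts after Dress Session ends.
Every pair is clear; the schedule has no overlaps.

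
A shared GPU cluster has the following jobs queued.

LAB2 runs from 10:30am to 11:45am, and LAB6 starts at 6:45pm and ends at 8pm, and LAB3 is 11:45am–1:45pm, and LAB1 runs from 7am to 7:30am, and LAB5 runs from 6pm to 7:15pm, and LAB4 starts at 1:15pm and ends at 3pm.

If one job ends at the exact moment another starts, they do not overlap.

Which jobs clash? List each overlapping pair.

Sorted by start: LAB1, LAB2, LAB3, LAB4, LAB5, LAB6.
LAB2 starts after LAB1 ends, so LAB1 has no further overlaps.
LAB3 starts exactly when LAB2 ends (back-to-back, no overlap), so LAB2 has no further overlaps.
LAB4 starts before LAB3 ends → LAB3 and LAB4 overlap.
LAB5 starts after LAB3 ends, so LAB3 has no further overlaps.
LAB5 starts after LAB4 ends, so LAB4 has no further overlaps.
LAB6 starts before LAB5 ends → LAB5 and LAB6 overlap.

LAB3 & LAB4, LAB5 & LAB6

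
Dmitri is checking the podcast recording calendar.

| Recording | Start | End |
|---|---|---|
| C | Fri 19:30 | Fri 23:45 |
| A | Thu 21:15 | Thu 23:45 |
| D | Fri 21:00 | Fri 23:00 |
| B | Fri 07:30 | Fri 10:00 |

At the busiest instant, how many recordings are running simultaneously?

2

Sweep the timeline, counting +1 at each start and −1 at each end (ends before starts at a tie):
Thu 21:15 start A → 1
Thu 23:45 end A → 0
Fri 07:30 start B → 1
Fri 10:00 end B → 0
Fri 19:30 start C → 1
Fri 21:00 start D → 2
Fri 23:00 end D → 1
Fri 23:45 end C → 0
Peak is 2, at Fri 21:00 (C, D).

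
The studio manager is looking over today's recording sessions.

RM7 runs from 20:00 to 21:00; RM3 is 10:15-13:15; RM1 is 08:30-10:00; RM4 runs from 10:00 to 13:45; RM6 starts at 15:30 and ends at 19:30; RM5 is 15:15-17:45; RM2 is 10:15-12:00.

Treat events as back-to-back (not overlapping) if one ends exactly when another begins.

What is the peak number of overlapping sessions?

3

Sweep the timeline, counting +1 at each start and −1 at each end (ends before starts at a tie):
08:30 start RM1 → 1
10:00 end RM1 → 0
10:00 start RM4 → 1
10:15 start RM2 → 2
10:15 start RM3 → 3
12:00 end RM2 → 2
13:15 end RM3 → 1
13:45 end RM4 → 0
15:15 start RM5 → 1
15:30 start RM6 → 2
17:45 end RM5 → 1
19:30 end RM6 → 0
20:00 start RM7 → 1
21:00 end RM7 → 0
Peak is 3, at 10:15 (RM2, RM3, RM4).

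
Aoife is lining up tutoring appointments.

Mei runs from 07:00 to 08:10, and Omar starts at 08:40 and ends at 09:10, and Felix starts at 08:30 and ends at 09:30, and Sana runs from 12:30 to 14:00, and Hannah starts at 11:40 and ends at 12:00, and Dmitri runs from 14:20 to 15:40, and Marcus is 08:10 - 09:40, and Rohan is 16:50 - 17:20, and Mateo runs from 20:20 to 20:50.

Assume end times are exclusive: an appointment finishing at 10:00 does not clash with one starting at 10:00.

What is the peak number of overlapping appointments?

3

Sort all start/end points and keep a running count:
07:00 start Mei → 1
08:10 end Mei → 0
08:10 start Marcus → 1
08:30 start Felix → 2
08:40 start Omar → 3
09:10 end Omar → 2
09:30 end Felix → 1
09:40 end Marcus → 0
11:40 start Hannah → 1
12:00 end Hannah → 0
12:30 start Sana → 1
14:00 end Sana → 0
14:20 start Dmitri → 1
15:40 end Dmitri → 0
16:50 start Rohan → 1
17:20 end Rohan → 0
20:20 start Mateo → 1
20:50 end Mateo → 0
Peak is 3, at 08:40 (Felix, Marcus, Omar).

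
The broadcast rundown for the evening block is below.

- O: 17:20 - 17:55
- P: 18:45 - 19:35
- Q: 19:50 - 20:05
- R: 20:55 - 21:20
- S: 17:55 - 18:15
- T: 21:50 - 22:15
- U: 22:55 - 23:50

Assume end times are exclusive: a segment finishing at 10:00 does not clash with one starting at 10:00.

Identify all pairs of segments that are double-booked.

Sorted by start: O, S, P, Q, R, T, U.
S starts exactly when O ends (back-to-back, no overlap), so nothing later overlaps O either.
P starts after S ends, so nothing later overlaps S either.
Q starts after P ends, so nothing later overlaps P either.
R starts after Q ends, so nothing later overlaps Q either.
T starts after R ends, so nothing later overlaps R either.
U starts after T ends.

none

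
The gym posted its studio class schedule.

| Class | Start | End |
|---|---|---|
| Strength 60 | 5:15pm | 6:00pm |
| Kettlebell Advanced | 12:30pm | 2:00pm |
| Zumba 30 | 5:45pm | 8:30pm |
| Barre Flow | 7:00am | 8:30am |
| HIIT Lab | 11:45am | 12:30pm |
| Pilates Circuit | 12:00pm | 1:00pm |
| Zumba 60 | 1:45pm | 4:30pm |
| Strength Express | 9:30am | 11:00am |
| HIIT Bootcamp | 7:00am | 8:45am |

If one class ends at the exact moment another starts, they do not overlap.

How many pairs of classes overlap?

Sorted by start: Barre Flow, HIIT Bootcamp, Strength Express, HIIT Lab, Pilates Circuit, Kettlebell Advanced, Zumba 60, Strength 60, Zumba 30.
HIIT Bootcamp starts before Barre Flow ends → Barre Flow and HIIT Bootcamp overlap.
Strength Express starts after Barre Flow ends — done with Barre Flow.
Strength Express starts after HIIT Bootcamp ends — done with HIIT Bootcamp.
HIIT Lab starts after Strength Express ends — done with Strength Express.
Pilates Circuit starts before HIIT Lab ends → HIIT Lab and Pilates Circuit overlap.
Kettlebell Advanced starts exactly when HIIT Lab ends (back-to-back, no overlap) — done with HIIT Lab.
Kettlebell Advanced starts before Pilates Circuit ends → Pilates Circuit and Kettlebell Advanced overlap.
Zumba 60 starts after Pilates Circuit ends — done with Pilates Circuit.
Zumba 60 starts before Kettlebell Advanced ends → Kettlebell Advanced and Zumba 60 overlap.
Strength 60 starts after Kettlebell Advanced ends — done with Kettlebell Advanced.
Strength 60 starts after Zumba 60 ends — done with Zumba 60.
Zumba 30 starts before Strength 60 ends → Strength 60 and Zumba 30 overlap.
Overlapping pairs: Barre Flow & HIIT Bootcamp, HIIT Lab & Pilates Circuit, Kettlebell Advanced & Pilates Circuit, Kettlebell Advanced & Zumba 60, Strength 60 & Zumba 30 — 5 in total.

5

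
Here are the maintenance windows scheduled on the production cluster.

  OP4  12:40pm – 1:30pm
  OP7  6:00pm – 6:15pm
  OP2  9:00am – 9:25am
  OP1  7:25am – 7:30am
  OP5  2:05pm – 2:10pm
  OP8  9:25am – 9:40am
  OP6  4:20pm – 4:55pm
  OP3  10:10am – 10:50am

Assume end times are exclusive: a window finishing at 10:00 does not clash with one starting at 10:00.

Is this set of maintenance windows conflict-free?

Yes

Sorted by start: OP1, OP2, OP8, OP3, OP4, OP5, OP6, OP7.
OP2 starts after OP1 ends, so OP1 has no further overlaps.
OP8 starts exactly when OP2 ends (back-to-back, no overlap), so OP2 has no further overlaps.
OP3 starts after OP8 ends, so OP8 has no further overlaps.
OP4 starts after OP3 ends, so OP3 has no further overlaps.
OP5 starts after OP4 ends, so OP4 has no further overlaps.
OP6 starts after OP5 ends, so OP5 has no further overlaps.
OP7 starts after OP6 ends.
Every pair is clear; the schedule has no overlaps.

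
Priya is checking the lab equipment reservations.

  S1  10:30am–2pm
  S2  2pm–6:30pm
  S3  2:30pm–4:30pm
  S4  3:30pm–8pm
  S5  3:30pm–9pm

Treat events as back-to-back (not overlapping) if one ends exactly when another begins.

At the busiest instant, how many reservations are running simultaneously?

Sort all start/end points and keep a running count:
10:30am start S1 → 1
2pm end S1 → 0
2pm start S2 → 1
2:30pm start S3 → 2
3:30pm start S4 → 3
3:30pm start S5 → 4
4:30pm end S3 → 3
6:30pm end S2 → 2
8pm end S4 → 1
9pm end S5 → 0
Peak is 4, at 3:30pm (S2, S3, S4, S5).

4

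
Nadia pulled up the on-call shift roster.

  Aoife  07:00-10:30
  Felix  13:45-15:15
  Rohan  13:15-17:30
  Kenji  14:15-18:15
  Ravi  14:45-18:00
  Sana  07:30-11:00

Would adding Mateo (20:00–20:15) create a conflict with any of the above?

No — it doesn't clash with anything

Aoife: ends 10:30 at or before Mateo starts 20:00 → clear.
Sana: ends 11:00 at or before Mateo starts 20:00 → clear.
Rohan: ends 17:30 at or before Mateo starts 20:00 → clear.
Felix: ends 15:15 at or before Mateo starts 20:00 → clear.
Kenji: ends 18:15 at or before Mateo starts 20:00 → clear.
Ravi: ends 18:00 at or before Mateo starts 20:00 → clear.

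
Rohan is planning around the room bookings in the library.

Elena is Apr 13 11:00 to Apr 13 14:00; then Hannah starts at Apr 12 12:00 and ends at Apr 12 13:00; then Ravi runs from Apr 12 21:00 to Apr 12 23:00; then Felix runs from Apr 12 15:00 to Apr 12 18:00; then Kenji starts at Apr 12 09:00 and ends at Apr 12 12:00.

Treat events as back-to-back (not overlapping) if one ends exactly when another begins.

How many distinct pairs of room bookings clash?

0

Sorted by start: Kenji, Hannah, Felix, Ravi, Elena.
Hannah starts exactly when Kenji ends (back-to-back, no overlap), so Kenji has no further overlaps.
Felix starts after Hannah ends, so Hannah has no further overlaps.
Ravi starts after Felix ends, so Felix has no further overlaps.
Elena starts after Ravi ends.
No pair overlaps.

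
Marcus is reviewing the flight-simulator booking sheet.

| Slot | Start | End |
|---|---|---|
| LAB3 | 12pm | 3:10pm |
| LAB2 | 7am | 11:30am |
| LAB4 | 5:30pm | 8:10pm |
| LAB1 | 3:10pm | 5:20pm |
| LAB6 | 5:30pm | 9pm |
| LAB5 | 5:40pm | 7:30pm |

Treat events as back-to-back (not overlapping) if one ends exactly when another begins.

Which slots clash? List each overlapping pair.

LAB4 & LAB5, LAB4 & LAB6, LAB5 & LAB6

Sorted by start: LAB2, LAB3, LAB1, LAB4, LAB6, LAB5.
LAB3 starts after LAB2 ends, so nothing later overlaps LAB2 either.
LAB1 starts exactly when LAB3 ends (back-to-back, no overlap), so nothing later overlaps LAB3 either.
LAB4 starts after LAB1 ends, so nothing later overlaps LAB1 either.
LAB6 starts before LAB4 ends → LAB4 and LAB6 overlap.
LAB5 starts before LAB4 ends → LAB4 and LAB5 overlap.
LAB5 starts before LAB6 ends → LAB6 and LAB5 overlap.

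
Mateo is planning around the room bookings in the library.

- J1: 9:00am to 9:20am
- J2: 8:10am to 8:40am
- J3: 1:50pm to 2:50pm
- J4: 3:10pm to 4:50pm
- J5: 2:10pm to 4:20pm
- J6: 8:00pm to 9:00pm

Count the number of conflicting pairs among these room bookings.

Sorted by start: J2, J1, J3, J5, J4, J6.
J1 starts after J2 ends; J2 is clear from here.
J3 starts after J1 ends; J1 is clear from here.
J5 starts before J3 ends → J3 and J5 overlap.
J4 starts after J3 ends; J3 is clear from here.
J4 starts before J5 ends → J5 and J4 overlap.
J6 starts after J5 ends.
J6 starts after J4 ends.
Overlapping pairs: J3 & J5, J4 & J5 — 2 in total.

2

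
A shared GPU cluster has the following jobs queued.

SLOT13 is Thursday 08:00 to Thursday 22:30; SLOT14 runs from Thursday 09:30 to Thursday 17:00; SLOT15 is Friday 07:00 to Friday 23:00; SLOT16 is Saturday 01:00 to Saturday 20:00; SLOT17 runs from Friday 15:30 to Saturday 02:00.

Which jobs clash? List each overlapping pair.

Check each pair: they overlap iff neither finishes before the other starts.
Sorted by start: SLOT13, SLOT14, SLOT15, SLOT17, SLOT16.
SLOT14 starts before SLOT13 ends → SLOT13 and SLOT14 overlap.
SLOT15 starts after SLOT13 ends — done with SLOT13.
SLOT15 starts after SLOT14 ends — done with SLOT14.
SLOT17 starts before SLOT15 ends → SLOT15 and SLOT17 overlap.
SLOT16 starts after SLOT15 ends.
SLOT16 starts before SLOT17 ends → SLOT17 and SLOT16 overlap.

SLOT13 & SLOT14, SLOT15 & SLOT17, SLOT16 & SLOT17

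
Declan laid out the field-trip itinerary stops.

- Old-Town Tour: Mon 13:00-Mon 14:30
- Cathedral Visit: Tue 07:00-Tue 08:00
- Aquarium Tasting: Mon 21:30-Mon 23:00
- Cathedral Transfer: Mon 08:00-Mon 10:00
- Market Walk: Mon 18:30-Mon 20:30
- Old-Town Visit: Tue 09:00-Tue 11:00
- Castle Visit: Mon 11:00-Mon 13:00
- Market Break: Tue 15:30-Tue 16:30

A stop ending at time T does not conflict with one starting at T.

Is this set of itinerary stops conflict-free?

Yes

Two intervals overlap when each starts before the other ends.
Sorted by start: Cathedral Transfer, Castle Visit, Old-Town Tour, Market Walk, Aquarium Tasting, Cathedral Visit, Old-Town Visit, Market Break.
Castle Visit starts after Cathedral Transfer ends, so nothing later overlaps Cathedral Transfer either.
Old-Town Tour starts exactly when Castle Visit ends (back-to-back, no overlap), so nothing later overlaps Castle Visit either.
Market Walk starts after Old-Town Tour ends, so nothing later overlaps Old-Town Tour either.
Aquarium Tasting starts after Market Walk ends, so nothing later overlaps Market Walk either.
Cathedral Visit starts after Aquarium Tasting ends, so nothing later overlaps Aquarium Tasting either.
Old-Town Visit starts after Cathedral Visit ends, so nothing later overlaps Cathedral Visit either.
Market Break starts after Old-Town Visit ends.
Every pair is clear; the schedule has no overlaps.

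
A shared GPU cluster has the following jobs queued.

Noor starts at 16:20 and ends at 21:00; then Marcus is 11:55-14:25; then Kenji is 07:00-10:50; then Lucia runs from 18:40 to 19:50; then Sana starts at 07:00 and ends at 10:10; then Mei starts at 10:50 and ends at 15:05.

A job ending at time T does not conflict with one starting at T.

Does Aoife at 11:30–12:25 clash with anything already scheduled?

Sana: ends 10:10 at or before Aoife starts 11:30 → clear.
Kenji: ends 10:50 at or before Aoife starts 11:30 → clear.
Mei: starts 10:50 before Aoife ends 12:25, and ends 15:05 after Aoife starts 11:30 → overlap.
Marcus: starts 11:55 before Aoife ends 12:25, and ends 14:25 after Aoife starts 11:30 → overlap.
Noor: starts 16:20 at or after Aoife ends 12:25 → clear.
Lucia: starts 18:40 at or after Aoife ends 12:25 → clear.
Aoife overlaps Marcus, Mei.

Yes — it overlaps Marcus, Mei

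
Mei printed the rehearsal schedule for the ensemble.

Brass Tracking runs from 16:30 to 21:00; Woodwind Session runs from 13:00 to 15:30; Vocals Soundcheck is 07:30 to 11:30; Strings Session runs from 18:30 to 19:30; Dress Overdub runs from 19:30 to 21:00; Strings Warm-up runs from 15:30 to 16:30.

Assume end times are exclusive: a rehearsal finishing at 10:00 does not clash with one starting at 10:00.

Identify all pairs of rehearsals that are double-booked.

Brass Tracking & Dress Overdub, Brass Tracking & Strings Session

Sorted by start: Vocals Soundcheck, Woodwind Session, Strings Warm-up, Brass Tracking, Strings Session, Dress Overdub.
Woodwind Session starts after Vocals Soundcheck ends, so nothing later overlaps Vocals Soundcheck either.
Strings Warm-up starts exactly when Woodwind Session ends (back-to-back, no overlap), so nothing later overlaps Woodwind Session either.
Brass Tracking starts exactly when Strings Warm-up ends (back-to-back, no overlap), so nothing later overlaps Strings Warm-up either.
Strings Session starts before Brass Tracking ends → Brass Tracking and Strings Session overlap.
Dress Overdub starts before Brass Tracking ends → Brass Tracking and Dress Overdub overlap.
Dress Overdub starts exactly when Strings Session ends (back-to-back, no overlap).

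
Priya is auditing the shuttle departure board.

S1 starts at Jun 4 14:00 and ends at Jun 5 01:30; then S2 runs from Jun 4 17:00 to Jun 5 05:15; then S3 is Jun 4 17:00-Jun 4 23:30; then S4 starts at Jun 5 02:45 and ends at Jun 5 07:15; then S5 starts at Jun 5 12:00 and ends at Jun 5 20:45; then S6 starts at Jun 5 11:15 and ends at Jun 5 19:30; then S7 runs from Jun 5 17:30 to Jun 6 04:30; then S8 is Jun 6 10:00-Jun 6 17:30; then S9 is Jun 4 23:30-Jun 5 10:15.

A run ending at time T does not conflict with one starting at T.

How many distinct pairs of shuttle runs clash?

Sorted by start: S1, S2, S3, S9, S4, S6, S5, S7, S8.
S2 starts before S1 ends → S1 and S2 overlap.
S3 starts before S1 ends → S1 and S3 overlap.
S9 starts before S1 ends → S1 and S9 overlap.
S4 starts after S1 ends, so S1 has no further overlaps.
S3 starts before S2 ends → S2 and S3 overlap.
S9 starts before S2 ends → S2 and S9 overlap.
S4 starts before S2 ends → S2 and S4 overlap.
S6 starts after S2 ends, so S2 has no further overlaps.
S9 starts exactly when S3 ends (back-to-back, no overlap), so S3 has no further overlaps.
S4 starts before S9 ends → S9 and S4 overlap.
S6 starts after S9 ends, so S9 has no further overlaps.
S6 starts after S4 ends, so S4 has no further overlaps.
S5 starts before S6 ends → S6 and S5 overlap.
S7 starts before S6 ends → S6 and S7 overlap.
S8 starts after S6 ends.
S7 starts before S5 ends → S5 and S7 overlap.
S8 starts after S5 ends.
S8 starts after S7 ends.
Overlapping pairs: S1 & S2, S1 & S3, S1 & S9, S2 & S3, S2 & S4, S2 & S9, S4 & S9, S5 & S6, S5 & S7, S6 & S7 — 10 in total.

10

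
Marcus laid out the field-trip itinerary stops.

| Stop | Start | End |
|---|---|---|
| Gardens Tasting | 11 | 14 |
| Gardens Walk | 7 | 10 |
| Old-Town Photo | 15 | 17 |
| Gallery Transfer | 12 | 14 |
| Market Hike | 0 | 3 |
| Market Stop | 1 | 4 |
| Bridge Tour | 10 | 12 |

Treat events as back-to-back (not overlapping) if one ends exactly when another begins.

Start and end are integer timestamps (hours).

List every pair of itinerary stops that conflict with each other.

Bridge Tour & Gardens Tasting, Gallery Transfer & Gardens Tasting, Market Hike & Market Stop

Check each pair: they overlap iff neither finishes before the other starts.
Sorted by start: Market Hike, Market Stop, Gardens Walk, Bridge Tour, Gardens Tasting, Gallery Transfer, Old-Town Photo.
Market Stop starts before Market Hike ends → Market Hike and Market Stop overlap.
Gardens Walk starts after Market Hike ends, so Market Hike has no further overlaps.
Gardens Walk starts after Market Stop ends, so Market Stop has no further overlaps.
Bridge Tour starts exactly when Gardens Walk ends (back-to-back, no overlap), so Gardens Walk has no further overlaps.
Gardens Tasting starts before Bridge Tour ends → Bridge Tour and Gardens Tasting overlap.
Gallery Transfer starts exactly when Bridge Tour ends (back-to-back, no overlap), so Bridge Tour has no further overlaps.
Gallery Transfer starts before Gardens Tasting ends → Gardens Tasting and Gallery Transfer overlap.
Old-Town Photo starts after Gardens Tasting ends.
Old-Town Photo starts after Gallery Transfer ends.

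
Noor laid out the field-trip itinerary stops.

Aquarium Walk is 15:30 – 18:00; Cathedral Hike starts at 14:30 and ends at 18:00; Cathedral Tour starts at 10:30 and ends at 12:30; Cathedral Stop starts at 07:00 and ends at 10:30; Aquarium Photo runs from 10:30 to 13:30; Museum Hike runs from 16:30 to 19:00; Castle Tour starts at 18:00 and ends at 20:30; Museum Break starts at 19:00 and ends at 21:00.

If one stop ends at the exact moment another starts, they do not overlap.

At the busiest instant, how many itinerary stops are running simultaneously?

3

Walk through starts and ends in time order (an end at T is processed before a start at T):
07:00 start Cathedral Stop → 1
10:30 end Cathedral Stop → 0
10:30 start Aquarium Photo → 1
10:30 start Cathedral Tour → 2
12:30 end Cathedral Tour → 1
13:30 end Aquarium Photo → 0
14:30 start Cathedral Hike → 1
15:30 start Aquarium Walk → 2
16:30 start Museum Hike → 3
18:00 end Aquarium Walk → 2
18:00 end Cathedral Hike → 1
18:00 start Castle Tour → 2
19:00 end Museum Hike → 1
19:00 start Museum Break → 2
20:30 end Castle Tour → 1
21:00 end Museum Break → 0
Peak is 3, at 16:30 (Aquarium Walk, Cathedral Hike, Museum Hike).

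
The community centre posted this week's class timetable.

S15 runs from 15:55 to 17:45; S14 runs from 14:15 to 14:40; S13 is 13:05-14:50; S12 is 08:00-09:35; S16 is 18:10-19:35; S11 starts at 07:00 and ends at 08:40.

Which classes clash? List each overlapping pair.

S11 & S12, S13 & S14

Sorted by start: S11, S12, S13, S14, S15, S16.
S12 starts before S11 ends → S11 and S12 overlap.
S13 starts after S11 ends — done with S11.
S13 starts after S12 ends — done with S12.
S14 starts before S13 ends → S13 and S14 overlap.
S15 starts after S13 ends — done with S13.
S15 starts after S14 ends — done with S14.
S16 starts after S15 ends.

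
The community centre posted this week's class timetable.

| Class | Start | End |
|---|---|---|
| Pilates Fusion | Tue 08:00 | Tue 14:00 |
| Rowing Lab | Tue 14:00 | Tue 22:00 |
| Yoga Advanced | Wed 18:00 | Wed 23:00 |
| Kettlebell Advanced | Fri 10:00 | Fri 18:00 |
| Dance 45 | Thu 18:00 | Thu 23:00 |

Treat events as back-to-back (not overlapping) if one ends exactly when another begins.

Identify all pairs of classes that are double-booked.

Sorted by start: Pilates Fusion, Rowing Lab, Yoga Advanced, Dance 45, Kettlebell Advanced.
Rowing Lab starts exactly when Pilates Fusion ends (back-to-back, no overlap); Pilates Fusion is clear from here.
Yoga Advanced starts after Rowing Lab ends; Rowing Lab is clear from here.
Dance 45 starts after Yoga Advanced ends; Yoga Advanced is clear from here.
Kettlebell Advanced starts after Dance 45 ends.

no conflicts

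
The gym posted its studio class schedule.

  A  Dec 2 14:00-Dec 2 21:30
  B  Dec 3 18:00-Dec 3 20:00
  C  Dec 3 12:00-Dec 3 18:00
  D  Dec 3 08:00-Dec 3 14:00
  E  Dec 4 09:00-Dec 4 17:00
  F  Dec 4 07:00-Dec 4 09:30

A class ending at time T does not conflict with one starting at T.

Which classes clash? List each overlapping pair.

C & D, E & F

Check each pair: they overlap iff neither finishes before the other starts.
Sorted by start: A, D, C, B, F, E.
D starts after A ends, so nothing later overlaps A either.
C starts before D ends → D and C overlap.
B starts after D ends, so nothing later overlaps D either.
B starts exactly when C ends (back-to-back, no overlap), so nothing later overlaps C either.
F starts after B ends, so nothing later overlaps B either.
E starts before F ends → F and E overlap.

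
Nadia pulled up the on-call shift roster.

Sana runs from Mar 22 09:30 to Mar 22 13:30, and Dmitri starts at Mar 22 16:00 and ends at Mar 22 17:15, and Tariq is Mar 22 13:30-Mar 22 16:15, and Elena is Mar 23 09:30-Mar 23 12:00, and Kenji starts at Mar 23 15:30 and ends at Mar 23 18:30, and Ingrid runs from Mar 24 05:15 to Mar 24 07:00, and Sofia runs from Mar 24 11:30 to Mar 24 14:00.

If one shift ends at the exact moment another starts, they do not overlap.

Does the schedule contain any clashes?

Yes

Check each pair: they overlap iff neither finishes before the other starts.
Sorted by start: Sana, Tariq, Dmitri, Elena, Kenji, Ingrid, Sofia.
Tariq starts exactly when Sana ends (back-to-back, no overlap) — done with Sana.
Dmitri starts before Tariq ends → Tariq and Dmitri overlap.
That's a conflict, so the schedule is not conflict-free.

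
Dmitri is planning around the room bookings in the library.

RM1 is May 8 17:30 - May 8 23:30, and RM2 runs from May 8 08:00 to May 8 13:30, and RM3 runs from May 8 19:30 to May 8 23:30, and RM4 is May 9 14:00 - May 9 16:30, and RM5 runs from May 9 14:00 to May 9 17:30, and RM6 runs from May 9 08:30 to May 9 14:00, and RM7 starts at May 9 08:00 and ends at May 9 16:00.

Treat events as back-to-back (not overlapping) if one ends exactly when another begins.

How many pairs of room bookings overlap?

Two intervals overlap when each starts before the other ends.
Sorted by start: RM2, RM1, RM3, RM7, RM6, RM4, RM5.
RM1 starts after RM2 ends; RM2 is clear from here.
RM3 starts before RM1 ends → RM1 and RM3 overlap.
RM7 starts after RM1 ends; RM1 is clear from here.
RM7 starts after RM3 ends; RM3 is clear from here.
RM6 starts before RM7 ends → RM7 and RM6 overlap.
RM4 starts before RM7 ends → RM7 and RM4 overlap.
RM5 starts before RM7 ends → RM7 and RM5 overlap.
RM4 starts exactly when RM6 ends (back-to-back, no overlap); RM6 is clear from here.
RM5 starts before RM4 ends → RM4 and RM5 overlap.
Overlapping pairs: RM1 & RM3, RM4 & RM5, RM4 & RM7, RM5 & RM7, RM6 & RM7 — 5 in total.

5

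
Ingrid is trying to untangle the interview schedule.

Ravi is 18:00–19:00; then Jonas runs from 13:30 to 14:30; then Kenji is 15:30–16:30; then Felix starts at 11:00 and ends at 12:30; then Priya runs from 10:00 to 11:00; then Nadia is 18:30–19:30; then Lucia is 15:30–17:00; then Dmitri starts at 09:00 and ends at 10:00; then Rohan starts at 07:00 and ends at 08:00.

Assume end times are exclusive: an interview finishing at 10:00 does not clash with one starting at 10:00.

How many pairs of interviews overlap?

2

Sorted by start: Rohan, Dmitri, Priya, Felix, Jonas, Kenji, Lucia, Ravi, Nadia.
Dmitri starts after Rohan ends — done with Rohan.
Priya starts exactly when Dmitri ends (back-to-back, no overlap) — done with Dmitri.
Felix starts exactly when Priya ends (back-to-back, no overlap) — done with Priya.
Jonas starts after Felix ends — done with Felix.
Kenji starts after Jonas ends — done with Jonas.
Lucia starts before Kenji ends → Kenji and Lucia overlap.
Ravi starts after Kenji ends — done with Kenji.
Ravi starts after Lucia ends — done with Lucia.
Nadia starts before Ravi ends → Ravi and Nadia overlap.
Overlapping pairs: Kenji & Lucia, Nadia & Ravi — 2 in total.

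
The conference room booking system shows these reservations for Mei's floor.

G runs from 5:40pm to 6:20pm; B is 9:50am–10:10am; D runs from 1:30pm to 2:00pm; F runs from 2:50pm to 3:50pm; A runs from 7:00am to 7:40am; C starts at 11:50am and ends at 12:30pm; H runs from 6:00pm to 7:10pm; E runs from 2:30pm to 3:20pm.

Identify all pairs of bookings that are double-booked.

Check each pair: they overlap iff neither finishes before the other starts.
Sorted by start: A, B, C, D, E, F, G, H.
B starts after A ends — done with A.
C starts after B ends — done with B.
D starts after C ends — done with C.
E starts after D ends — done with D.
F starts before E ends → E and F overlap.
G starts after E ends — done with E.
G starts after F ends — done with F.
H starts before G ends → G and H overlap.

E & F, G & H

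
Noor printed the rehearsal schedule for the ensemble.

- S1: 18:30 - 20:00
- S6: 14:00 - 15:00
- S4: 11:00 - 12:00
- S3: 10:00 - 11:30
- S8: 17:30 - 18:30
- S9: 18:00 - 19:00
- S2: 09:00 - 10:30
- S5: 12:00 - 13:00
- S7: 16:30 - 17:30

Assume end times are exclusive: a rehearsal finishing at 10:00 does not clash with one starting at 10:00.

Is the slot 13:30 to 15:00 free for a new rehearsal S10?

S2: ends 10:30 at or before S10 starts 13:30 → clear.
S3: ends 11:30 at or before S10 starts 13:30 → clear.
S4: ends 12:00 at or before S10 starts 13:30 → clear.
S5: ends 13:00 at or before S10 starts 13:30 → clear.
S6: starts 14:00 before S10 ends 15:00, and ends 15:00 after S10 starts 13:30 → overlap.
S7: starts 16:30 at or after S10 ends 15:00 → clear.
S8: starts 17:30 at or after S10 ends 15:00 → clear.
S9: starts 18:00 at or after S10 ends 15:00 → clear.
S1: starts 18:30 at or after S10 ends 15:00 → clear.
S10 overlaps S6.

No — it overlaps S6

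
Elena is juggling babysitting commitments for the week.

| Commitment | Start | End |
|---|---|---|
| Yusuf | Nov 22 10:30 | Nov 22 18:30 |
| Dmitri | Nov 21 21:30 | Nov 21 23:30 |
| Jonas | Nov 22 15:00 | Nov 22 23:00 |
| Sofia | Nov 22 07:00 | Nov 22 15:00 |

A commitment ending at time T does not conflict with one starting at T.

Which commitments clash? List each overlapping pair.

Jonas & Yusuf, Sofia & Yusuf

Sorted by start: Dmitri, Sofia, Yusuf, Jonas.
Sofia starts after Dmitri ends, so nothing later overlaps Dmitri either.
Yusuf starts before Sofia ends → Sofia and Yusuf overlap.
Jonas starts exactly when Sofia ends (back-to-back, no overlap).
Jonas starts before Yusuf ends → Yusuf and Jonas overlap.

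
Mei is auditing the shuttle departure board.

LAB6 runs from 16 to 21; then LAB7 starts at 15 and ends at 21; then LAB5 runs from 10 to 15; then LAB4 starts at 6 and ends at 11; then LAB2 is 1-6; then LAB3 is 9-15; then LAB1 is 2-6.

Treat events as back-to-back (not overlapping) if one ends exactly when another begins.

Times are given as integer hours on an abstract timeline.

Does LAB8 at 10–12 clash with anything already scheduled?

LAB2: ends 6 at or before LAB8 starts 10 → clear.
LAB1: ends 6 at or before LAB8 starts 10 → clear.
LAB4: starts 6 before LAB8 ends 12, and ends 11 after LAB8 starts 10 → overlap.
LAB3: starts 9 before LAB8 ends 12, and ends 15 after LAB8 starts 10 → overlap.
LAB5: starts 10 before LAB8 ends 12, and ends 15 after LAB8 starts 10 → overlap.
LAB7: starts 15 at or after LAB8 ends 12 → clear.
LAB6: starts 16 at or after LAB8 ends 12 → clear.
LAB8 overlaps LAB3, LAB4, LAB5.

Yes — it overlaps LAB3, LAB4, LAB5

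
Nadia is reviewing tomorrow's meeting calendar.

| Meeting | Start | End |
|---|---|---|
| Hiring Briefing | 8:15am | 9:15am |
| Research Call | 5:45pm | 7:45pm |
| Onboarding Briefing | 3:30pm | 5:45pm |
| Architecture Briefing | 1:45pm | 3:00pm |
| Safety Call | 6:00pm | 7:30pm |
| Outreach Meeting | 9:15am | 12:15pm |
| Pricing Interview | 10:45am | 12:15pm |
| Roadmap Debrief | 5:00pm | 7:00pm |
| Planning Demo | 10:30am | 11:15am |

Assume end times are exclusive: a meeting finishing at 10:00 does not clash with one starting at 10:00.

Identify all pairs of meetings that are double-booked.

Onboarding Briefing & Roadmap Debrief, Outreach Meeting & Planning Demo, Outreach Meeting & Pricing Interview, Planning Demo & Pricing Interview, Research Call & Roadmap Debrief, Research Call & Safety Call, Roadmap Debrief & Safety Call

Sorted by start: Hiring Briefing, Outreach Meeting, Planning Demo, Pricing Interview, Architecture Briefing, Onboarding Briefing, Roadmap Debrief, Research Call, Safety Call.
Outreach Meeting starts exactly when Hiring Briefing ends (back-to-back, no overlap); Hiring Briefing is clear from here.
Planning Demo starts before Outreach Meeting ends → Outreach Meeting and Planning Demo overlap.
Pricing Interview starts before Outreach Meeting ends → Outreach Meeting and Pricing Interview overlap.
Architecture Briefing starts after Outreach Meeting ends; Outreach Meeting is clear from here.
Pricing Interview starts before Planning Demo ends → Planning Demo and Pricing Interview overlap.
Architecture Briefing starts after Planning Demo ends; Planning Demo is clear from here.
Architecture Briefing starts after Pricing Interview ends; Pricing Interview is clear from here.
Onboarding Briefing starts after Architecture Briefing ends; Architecture Briefing is clear from here.
Roadmap Debrief starts before Onboarding Briefing ends → Onboarding Briefing and Roadmap Debrief overlap.
Research Call starts exactly when Onboarding Briefing ends (back-to-back, no overlap); Onboarding Briefing is clear from here.
Research Call starts before Roadmap Debrief ends → Roadmap Debrief and Research Call overlap.
Safety Call starts before Roadmap Debrief ends → Roadmap Debrief and Safety Call overlap.
Safety Call starts before Research Call ends → Research Call and Safety Call overlap.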